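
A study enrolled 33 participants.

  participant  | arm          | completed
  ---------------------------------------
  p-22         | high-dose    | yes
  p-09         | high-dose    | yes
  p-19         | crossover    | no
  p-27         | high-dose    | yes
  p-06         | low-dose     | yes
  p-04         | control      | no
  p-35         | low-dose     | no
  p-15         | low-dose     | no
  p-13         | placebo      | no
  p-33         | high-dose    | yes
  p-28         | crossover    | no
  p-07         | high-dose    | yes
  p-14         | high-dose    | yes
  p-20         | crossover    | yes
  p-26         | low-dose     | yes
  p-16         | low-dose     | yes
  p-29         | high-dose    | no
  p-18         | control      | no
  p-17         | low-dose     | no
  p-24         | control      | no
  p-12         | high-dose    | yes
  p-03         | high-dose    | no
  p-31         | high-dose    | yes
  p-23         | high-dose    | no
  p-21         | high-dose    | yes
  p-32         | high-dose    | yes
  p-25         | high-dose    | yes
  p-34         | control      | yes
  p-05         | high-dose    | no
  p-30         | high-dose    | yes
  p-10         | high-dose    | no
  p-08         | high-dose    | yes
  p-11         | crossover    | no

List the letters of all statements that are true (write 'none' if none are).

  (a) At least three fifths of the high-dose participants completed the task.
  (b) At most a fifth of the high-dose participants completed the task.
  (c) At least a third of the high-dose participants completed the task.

|A| = 18, |A ∩ B| = 13, |A ∖ B| = 5.
(a) |A ∩ B| / |A| ≥ 3/5: holds.
(b) |A ∩ B| / |A| ≤ 1/5: fails.
(c) |A ∩ B| / |A| ≥ 1/3: holds.

(a), (c)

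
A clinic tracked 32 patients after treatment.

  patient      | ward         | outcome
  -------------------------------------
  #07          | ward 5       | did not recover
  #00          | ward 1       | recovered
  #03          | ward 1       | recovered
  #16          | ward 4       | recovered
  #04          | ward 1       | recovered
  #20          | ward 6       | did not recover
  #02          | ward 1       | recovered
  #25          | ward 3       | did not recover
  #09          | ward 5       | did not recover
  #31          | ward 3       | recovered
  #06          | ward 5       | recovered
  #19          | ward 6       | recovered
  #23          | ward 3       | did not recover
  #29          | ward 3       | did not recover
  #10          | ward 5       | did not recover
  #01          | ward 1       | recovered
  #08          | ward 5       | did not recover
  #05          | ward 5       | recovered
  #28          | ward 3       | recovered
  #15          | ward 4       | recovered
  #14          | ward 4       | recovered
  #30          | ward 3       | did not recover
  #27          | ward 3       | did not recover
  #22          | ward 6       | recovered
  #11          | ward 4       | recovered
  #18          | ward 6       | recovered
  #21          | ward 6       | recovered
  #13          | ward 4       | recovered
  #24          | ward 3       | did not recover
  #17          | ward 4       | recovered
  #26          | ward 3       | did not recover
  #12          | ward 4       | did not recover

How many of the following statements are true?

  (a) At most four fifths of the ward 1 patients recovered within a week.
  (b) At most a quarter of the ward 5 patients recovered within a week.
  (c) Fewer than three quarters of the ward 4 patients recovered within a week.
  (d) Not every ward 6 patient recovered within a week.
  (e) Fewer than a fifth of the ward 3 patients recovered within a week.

(a) ward 1: |A| = 5, |A ∩ B| = 5; needs |A ∩ B| / |A| ≤ 4/5 — false.
(b) ward 5: |A| = 6, |A ∩ B| = 2; needs |A ∩ B| / |A| ≤ 1/4 — false.
(c) ward 4: |A| = 7, |A ∩ B| = 6; needs |A ∩ B| / |A| < 3/4 — false.
(d) ward 6: |A| = 5, |A ∩ B| = 4; needs A ⊄ B (|A ∖ B| ≥ 1) — true.
(e) ward 3: |A| = 9, |A ∩ B| = 2; needs |A ∩ B| / |A| < 1/5 — false.

1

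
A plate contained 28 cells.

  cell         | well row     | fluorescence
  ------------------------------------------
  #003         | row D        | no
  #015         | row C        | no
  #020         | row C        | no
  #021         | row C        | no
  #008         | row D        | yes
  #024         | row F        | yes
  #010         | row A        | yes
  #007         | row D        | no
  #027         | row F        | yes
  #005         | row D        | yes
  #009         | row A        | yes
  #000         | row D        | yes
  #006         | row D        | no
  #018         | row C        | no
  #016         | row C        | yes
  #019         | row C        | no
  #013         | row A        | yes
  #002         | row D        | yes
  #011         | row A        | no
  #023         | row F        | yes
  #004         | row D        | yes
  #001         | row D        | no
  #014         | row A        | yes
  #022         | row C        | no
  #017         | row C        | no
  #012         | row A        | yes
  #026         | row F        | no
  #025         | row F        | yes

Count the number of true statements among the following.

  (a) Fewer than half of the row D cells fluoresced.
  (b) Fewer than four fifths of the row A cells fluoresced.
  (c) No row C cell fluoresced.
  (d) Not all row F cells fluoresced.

(a) row D: |A| = 9, |A ∩ B| = 5; needs |A ∩ B| < |A ∖ B| — false.
(b) row A: |A| = 6, |A ∩ B| = 5; needs |A ∩ B| / |A| < 4/5 — false.
(c) row C: |A| = 8, |A ∩ B| = 1; needs A ∩ B = ∅ (|A ∩ B| = 0) — false.
(d) row F: |A| = 5, |A ∩ B| = 4; needs A ⊄ B (|A ∖ B| ≥ 1) — true.

1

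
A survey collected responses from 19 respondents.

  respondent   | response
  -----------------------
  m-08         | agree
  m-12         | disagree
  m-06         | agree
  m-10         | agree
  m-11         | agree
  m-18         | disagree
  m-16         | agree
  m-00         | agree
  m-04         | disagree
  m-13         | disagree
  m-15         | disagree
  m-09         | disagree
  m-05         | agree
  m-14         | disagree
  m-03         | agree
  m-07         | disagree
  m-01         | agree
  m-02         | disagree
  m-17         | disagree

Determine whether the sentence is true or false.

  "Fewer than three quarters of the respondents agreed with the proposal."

'Fewer than three quarters of the respondents agreed with the proposal' holds iff |A ∩ B| / |A| < 3/4.
|A| = 19, |A ∩ B| = 9, |A ∖ B| = 10.
|A ∩ B|/|A| = 9/19, so the statement is true.

True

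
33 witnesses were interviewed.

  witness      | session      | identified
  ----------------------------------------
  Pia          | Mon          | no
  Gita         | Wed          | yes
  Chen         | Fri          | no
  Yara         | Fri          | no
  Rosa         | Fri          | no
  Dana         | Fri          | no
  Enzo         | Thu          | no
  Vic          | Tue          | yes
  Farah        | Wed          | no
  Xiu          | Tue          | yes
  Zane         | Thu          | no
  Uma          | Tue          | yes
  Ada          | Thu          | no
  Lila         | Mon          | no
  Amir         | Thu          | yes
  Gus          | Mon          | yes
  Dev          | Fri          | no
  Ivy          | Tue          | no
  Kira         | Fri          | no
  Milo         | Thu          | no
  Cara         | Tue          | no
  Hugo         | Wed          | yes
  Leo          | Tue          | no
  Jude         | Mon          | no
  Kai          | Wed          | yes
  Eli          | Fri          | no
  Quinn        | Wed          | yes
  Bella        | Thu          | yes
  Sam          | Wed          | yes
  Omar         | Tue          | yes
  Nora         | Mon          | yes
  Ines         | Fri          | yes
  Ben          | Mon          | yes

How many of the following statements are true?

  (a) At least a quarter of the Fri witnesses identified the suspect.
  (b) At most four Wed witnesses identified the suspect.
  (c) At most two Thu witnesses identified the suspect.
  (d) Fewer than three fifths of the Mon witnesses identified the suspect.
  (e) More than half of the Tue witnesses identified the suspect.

(a) Fri: |A| = 8, |A ∩ B| = 1; needs |A ∩ B| / |A| ≥ 1/4 — false.
(b) Wed: |A| = 6, |A ∩ B| = 5; needs |A ∩ B| ≤ 4 — false.
(c) Thu: |A| = 6, |A ∩ B| = 2; needs |A ∩ B| ≤ 2 — true.
(d) Mon: |A| = 6, |A ∩ B| = 3; needs |A ∩ B| / |A| < 3/5 — true.
(e) Tue: |A| = 7, |A ∩ B| = 4; needs |A ∩ B| > |A ∖ B| — true.

3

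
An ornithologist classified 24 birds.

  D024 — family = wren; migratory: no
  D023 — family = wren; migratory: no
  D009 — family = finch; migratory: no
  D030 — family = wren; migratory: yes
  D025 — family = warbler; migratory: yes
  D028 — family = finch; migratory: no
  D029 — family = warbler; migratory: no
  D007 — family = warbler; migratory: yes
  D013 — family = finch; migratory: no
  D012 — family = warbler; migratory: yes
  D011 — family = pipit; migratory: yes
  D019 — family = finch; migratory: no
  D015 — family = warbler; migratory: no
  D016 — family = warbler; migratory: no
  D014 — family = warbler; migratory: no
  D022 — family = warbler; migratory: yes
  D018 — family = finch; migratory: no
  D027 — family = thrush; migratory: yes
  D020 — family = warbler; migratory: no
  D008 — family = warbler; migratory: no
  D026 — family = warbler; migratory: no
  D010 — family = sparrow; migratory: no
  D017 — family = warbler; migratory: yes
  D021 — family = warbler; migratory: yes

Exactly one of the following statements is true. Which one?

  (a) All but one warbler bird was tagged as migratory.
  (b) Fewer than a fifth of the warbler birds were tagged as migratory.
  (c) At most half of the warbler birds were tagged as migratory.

|A| = 13, |A ∩ B| = 6, |A ∖ B| = 7.
(a) requires |A ∖ B| = 1: false.
(b) requires |A ∩ B| / |A| < 1/5: false.
(c) requires |A ∩ B| ≤ |A ∖ B|: true.

(c)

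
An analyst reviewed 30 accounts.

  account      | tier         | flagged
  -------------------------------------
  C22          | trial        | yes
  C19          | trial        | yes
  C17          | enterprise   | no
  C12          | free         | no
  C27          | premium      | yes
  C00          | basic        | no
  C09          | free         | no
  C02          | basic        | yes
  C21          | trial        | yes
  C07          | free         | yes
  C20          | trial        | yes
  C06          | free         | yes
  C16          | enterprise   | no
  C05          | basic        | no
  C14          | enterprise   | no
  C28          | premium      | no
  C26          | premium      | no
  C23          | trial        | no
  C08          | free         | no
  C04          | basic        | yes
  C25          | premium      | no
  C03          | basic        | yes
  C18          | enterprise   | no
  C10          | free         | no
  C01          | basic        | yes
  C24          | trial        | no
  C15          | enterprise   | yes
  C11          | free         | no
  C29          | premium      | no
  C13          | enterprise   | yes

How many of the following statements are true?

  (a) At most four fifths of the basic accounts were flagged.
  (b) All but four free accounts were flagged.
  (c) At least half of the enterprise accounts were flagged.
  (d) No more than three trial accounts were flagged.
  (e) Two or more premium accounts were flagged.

(a) basic: |A| = 6, |A ∩ B| = 4; needs |A ∩ B| / |A| ≤ 4/5 — true.
(b) free: |A| = 7, |A ∩ B| = 2; needs |A ∖ B| = 4 — false.
(c) enterprise: |A| = 6, |A ∩ B| = 2; needs |A ∩ B| ≥ |A ∖ B| — false.
(d) trial: |A| = 6, |A ∩ B| = 4; needs |A ∩ B| ≤ 3 — false.
(e) premium: |A| = 5, |A ∩ B| = 1; needs |A ∩ B| ≥ 2 — false.

1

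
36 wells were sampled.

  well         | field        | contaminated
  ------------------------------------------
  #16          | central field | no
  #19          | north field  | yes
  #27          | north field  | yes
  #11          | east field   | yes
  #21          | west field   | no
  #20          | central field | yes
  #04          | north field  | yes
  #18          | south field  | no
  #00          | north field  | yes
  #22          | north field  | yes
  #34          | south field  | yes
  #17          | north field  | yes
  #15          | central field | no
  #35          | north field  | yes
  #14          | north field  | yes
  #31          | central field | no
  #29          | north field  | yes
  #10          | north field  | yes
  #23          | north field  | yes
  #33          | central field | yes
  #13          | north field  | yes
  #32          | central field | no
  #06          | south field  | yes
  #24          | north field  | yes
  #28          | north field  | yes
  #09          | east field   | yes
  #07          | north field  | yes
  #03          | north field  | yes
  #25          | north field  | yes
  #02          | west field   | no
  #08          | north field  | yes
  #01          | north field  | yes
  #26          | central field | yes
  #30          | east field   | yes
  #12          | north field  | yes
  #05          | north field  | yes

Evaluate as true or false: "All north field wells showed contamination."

'All north field wells showed contamination' holds iff A ⊆ B, i.e. every element of A is in B (|A ∖ B| = 0).
|A| = 21, |A ∩ B| = 21, |A ∖ B| = 0.
So the statement is true.

True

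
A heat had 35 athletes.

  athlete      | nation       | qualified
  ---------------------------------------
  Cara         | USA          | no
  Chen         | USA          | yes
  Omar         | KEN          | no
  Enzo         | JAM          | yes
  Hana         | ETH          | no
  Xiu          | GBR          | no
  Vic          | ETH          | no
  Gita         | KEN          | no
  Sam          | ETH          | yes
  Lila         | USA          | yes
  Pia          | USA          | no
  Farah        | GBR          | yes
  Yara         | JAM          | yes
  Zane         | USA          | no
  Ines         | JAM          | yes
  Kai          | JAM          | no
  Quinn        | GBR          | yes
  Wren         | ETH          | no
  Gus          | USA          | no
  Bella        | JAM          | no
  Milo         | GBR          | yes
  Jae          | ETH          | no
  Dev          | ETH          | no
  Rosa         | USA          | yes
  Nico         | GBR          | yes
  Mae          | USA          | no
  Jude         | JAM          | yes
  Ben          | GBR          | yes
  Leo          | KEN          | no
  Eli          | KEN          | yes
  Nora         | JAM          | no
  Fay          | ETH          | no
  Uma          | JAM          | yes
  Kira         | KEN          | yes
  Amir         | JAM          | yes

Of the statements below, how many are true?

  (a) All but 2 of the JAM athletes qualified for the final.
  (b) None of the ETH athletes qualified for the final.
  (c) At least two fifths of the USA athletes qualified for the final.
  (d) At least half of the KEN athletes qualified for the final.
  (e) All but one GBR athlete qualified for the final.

(a) JAM: |A| = 9, |A ∩ B| = 6; needs |A ∖ B| = 2 — false.
(b) ETH: |A| = 7, |A ∩ B| = 1; needs A ∩ B = ∅ (|A ∩ B| = 0) — false.
(c) USA: |A| = 8, |A ∩ B| = 3; needs |A ∩ B| / |A| ≥ 2/5 — false.
(d) KEN: |A| = 5, |A ∩ B| = 2; needs |A ∩ B| ≥ |A ∖ B| — false.
(e) GBR: |A| = 6, |A ∩ B| = 5; needs |A ∖ B| = 1 — true.

1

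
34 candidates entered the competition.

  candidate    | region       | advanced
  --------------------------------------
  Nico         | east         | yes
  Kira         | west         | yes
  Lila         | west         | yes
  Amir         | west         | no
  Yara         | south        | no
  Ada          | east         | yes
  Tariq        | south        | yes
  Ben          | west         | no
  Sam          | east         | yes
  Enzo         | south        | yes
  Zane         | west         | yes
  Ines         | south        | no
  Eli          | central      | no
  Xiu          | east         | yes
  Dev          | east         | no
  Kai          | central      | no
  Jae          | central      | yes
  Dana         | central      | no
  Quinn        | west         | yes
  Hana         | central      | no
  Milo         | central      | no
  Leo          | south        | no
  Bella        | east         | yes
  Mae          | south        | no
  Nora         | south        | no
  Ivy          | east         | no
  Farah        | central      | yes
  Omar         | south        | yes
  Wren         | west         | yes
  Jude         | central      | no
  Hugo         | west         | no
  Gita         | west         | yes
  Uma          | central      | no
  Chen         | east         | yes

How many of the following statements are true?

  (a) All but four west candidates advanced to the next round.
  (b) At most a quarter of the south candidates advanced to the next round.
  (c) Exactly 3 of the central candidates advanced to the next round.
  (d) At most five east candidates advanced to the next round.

(a) west: |A| = 9, |A ∩ B| = 6; needs |A ∖ B| = 4 — false.
(b) south: |A| = 8, |A ∩ B| = 3; needs |A ∩ B| / |A| ≤ 1/4 — false.
(c) central: |A| = 9, |A ∩ B| = 2; needs |A ∩ B| = 3 — false.
(d) east: |A| = 8, |A ∩ B| = 6; needs |A ∩ B| ≤ 5 — false.

0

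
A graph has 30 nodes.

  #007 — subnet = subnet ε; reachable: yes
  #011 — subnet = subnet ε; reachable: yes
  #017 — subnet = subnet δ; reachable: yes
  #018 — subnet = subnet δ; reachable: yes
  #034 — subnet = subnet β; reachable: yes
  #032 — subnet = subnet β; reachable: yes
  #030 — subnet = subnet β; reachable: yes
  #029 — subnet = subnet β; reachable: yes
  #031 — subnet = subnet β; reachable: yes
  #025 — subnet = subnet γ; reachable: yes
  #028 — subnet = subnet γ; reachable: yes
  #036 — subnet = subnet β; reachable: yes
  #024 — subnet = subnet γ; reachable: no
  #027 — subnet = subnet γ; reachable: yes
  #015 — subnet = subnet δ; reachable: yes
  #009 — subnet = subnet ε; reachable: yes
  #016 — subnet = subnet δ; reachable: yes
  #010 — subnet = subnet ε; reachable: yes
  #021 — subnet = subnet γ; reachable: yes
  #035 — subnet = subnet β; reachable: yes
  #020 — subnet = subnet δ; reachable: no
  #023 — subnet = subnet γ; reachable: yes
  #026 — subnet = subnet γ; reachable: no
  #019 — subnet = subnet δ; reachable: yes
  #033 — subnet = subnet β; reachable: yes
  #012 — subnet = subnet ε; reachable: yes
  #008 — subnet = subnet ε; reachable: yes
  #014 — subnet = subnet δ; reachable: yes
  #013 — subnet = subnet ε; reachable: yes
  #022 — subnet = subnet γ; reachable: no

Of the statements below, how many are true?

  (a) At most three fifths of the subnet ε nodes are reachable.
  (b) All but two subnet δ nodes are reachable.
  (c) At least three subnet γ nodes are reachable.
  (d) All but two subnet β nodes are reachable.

(a) subnet ε: |A| = 7, |A ∩ B| = 7; needs |A ∩ B| / |A| ≤ 3/5 — false.
(b) subnet δ: |A| = 7, |A ∩ B| = 6; needs |A ∖ B| = 2 — false.
(c) subnet γ: |A| = 8, |A ∩ B| = 5; needs |A ∩ B| ≥ 3 — true.
(d) subnet β: |A| = 8, |A ∩ B| = 8; needs |A ∖ B| = 2 — false.

1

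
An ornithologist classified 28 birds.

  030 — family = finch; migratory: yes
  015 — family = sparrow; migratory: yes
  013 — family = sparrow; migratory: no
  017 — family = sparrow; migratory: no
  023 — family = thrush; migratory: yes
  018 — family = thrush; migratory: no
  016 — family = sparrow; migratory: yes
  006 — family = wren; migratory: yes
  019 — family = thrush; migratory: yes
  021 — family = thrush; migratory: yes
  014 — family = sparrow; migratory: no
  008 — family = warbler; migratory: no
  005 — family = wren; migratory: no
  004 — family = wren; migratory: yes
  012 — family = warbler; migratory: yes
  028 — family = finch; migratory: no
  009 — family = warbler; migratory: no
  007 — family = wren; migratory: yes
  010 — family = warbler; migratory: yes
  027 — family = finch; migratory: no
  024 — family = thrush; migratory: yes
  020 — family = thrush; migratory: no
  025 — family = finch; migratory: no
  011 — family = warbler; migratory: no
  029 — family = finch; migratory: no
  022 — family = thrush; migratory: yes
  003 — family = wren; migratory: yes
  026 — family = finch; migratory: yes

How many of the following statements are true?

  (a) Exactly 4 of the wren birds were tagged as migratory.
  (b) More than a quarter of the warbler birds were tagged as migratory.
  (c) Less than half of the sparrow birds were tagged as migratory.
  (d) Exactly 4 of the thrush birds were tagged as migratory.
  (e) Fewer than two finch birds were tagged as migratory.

(a) wren: |A| = 5, |A ∩ B| = 4; needs |A ∩ B| = 4 — true.
(b) warbler: |A| = 5, |A ∩ B| = 2; needs |A ∩ B| / |A| > 1/4 — true.
(c) sparrow: |A| = 5, |A ∩ B| = 2; needs |A ∩ B| < |A ∖ B| — true.
(d) thrush: |A| = 7, |A ∩ B| = 5; needs |A ∩ B| = 4 — false.
(e) finch: |A| = 6, |A ∩ B| = 2; needs |A ∩ B| < 2 — false.

3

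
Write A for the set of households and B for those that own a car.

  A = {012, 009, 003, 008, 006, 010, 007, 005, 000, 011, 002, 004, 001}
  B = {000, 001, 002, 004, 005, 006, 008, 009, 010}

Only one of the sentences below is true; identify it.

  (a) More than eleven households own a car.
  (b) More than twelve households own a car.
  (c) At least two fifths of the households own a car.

(c)

|A| = 13, |A ∩ B| = 9, |A ∖ B| = 4.
(a) requires |A ∩ B| > 11: false.
(b) requires |A ∩ B| > 12: false.
(c) requires |A ∩ B| / |A| ≥ 2/5: true.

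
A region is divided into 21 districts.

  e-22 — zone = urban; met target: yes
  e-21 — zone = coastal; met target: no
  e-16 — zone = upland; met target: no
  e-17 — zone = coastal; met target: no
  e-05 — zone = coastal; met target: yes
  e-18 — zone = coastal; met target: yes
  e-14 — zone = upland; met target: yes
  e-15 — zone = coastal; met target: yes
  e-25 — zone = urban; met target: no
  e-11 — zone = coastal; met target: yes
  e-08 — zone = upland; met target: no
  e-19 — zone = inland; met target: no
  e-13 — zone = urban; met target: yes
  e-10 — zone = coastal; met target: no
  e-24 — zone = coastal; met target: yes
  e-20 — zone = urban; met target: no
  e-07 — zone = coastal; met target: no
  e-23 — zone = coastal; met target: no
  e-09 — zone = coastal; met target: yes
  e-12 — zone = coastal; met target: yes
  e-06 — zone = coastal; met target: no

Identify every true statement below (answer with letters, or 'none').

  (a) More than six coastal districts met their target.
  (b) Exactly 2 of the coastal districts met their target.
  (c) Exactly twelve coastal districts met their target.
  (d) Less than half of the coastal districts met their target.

|A| = 13, |A ∩ B| = 7, |A ∖ B| = 6.
(a) |A ∩ B| > 6: holds.
(b) |A ∩ B| = 2: fails.
(c) |A ∩ B| = 12: fails.
(d) |A ∩ B| < |A ∖ B|: fails.

(a)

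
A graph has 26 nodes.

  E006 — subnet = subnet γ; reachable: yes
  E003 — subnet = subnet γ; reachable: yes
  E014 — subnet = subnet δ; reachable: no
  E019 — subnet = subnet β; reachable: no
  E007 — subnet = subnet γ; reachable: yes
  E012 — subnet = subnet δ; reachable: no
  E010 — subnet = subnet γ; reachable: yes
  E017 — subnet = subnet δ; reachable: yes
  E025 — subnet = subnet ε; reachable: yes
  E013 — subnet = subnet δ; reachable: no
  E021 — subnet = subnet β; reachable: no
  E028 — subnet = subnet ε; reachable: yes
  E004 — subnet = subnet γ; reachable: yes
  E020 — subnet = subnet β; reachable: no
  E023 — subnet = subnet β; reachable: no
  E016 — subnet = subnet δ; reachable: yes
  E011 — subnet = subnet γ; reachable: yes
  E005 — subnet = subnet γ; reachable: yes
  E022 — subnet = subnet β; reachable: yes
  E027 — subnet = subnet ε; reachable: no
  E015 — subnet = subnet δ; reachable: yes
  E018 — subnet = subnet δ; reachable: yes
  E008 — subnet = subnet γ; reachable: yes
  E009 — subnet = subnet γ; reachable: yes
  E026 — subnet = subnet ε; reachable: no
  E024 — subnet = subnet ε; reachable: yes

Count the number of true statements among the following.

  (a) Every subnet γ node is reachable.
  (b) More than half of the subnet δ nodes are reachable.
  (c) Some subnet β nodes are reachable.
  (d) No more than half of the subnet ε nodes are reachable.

3

(a) subnet γ: |A| = 9, |A ∩ B| = 9; needs A ⊆ B, i.e. every element of A is in B (|A ∖ B| = 0) — true.
(b) subnet δ: |A| = 7, |A ∩ B| = 4; needs |A ∩ B| > |A ∖ B| — true.
(c) subnet β: |A| = 5, |A ∩ B| = 1; needs A ∩ B ≠ ∅ (|A ∩ B| ≥ 1) — true.
(d) subnet ε: |A| = 5, |A ∩ B| = 3; needs |A ∩ B| ≤ |A ∖ B| — false.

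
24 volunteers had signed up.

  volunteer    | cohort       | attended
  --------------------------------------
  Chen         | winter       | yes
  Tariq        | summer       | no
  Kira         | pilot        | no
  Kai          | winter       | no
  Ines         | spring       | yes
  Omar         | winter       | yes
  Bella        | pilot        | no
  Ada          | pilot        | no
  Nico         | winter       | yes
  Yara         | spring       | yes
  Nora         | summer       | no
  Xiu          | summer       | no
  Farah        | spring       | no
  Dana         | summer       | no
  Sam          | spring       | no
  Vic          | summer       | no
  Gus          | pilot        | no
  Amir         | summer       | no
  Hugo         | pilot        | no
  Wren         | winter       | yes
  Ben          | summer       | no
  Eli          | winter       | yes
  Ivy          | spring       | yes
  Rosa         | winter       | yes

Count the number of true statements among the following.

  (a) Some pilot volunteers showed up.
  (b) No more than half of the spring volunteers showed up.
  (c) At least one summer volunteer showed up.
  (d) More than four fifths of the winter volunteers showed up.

1

(a) pilot: |A| = 5, |A ∩ B| = 0; needs A ∩ B ≠ ∅ (|A ∩ B| ≥ 1) — false.
(b) spring: |A| = 5, |A ∩ B| = 3; needs |A ∩ B| ≤ |A ∖ B| — false.
(c) summer: |A| = 7, |A ∩ B| = 0; needs A ∩ B ≠ ∅ (|A ∩ B| ≥ 1) — false.
(d) winter: |A| = 7, |A ∩ B| = 6; needs |A ∩ B| / |A| > 4/5 — true.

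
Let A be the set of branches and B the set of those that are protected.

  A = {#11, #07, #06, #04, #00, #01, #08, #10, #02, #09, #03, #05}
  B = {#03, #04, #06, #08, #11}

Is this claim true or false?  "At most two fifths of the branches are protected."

False

'At most two fifths of the branches are protected' holds iff |A ∩ B| / |A| ≤ 2/5.
A (the restrictor) = {#11, #07, #06, #04, #00, #01, #08, #10, #02, #09, #03, #05}, |A| = 12.
A ∩ B = {#11, #06, #04, #08, #03}, so |A ∩ B| = 5.
A ∖ B = {#07, #00, #01, #10, #02, #09, #05}, so |A ∖ B| = 7.
|A ∩ B|/|A| = 5/12, so the statement is false.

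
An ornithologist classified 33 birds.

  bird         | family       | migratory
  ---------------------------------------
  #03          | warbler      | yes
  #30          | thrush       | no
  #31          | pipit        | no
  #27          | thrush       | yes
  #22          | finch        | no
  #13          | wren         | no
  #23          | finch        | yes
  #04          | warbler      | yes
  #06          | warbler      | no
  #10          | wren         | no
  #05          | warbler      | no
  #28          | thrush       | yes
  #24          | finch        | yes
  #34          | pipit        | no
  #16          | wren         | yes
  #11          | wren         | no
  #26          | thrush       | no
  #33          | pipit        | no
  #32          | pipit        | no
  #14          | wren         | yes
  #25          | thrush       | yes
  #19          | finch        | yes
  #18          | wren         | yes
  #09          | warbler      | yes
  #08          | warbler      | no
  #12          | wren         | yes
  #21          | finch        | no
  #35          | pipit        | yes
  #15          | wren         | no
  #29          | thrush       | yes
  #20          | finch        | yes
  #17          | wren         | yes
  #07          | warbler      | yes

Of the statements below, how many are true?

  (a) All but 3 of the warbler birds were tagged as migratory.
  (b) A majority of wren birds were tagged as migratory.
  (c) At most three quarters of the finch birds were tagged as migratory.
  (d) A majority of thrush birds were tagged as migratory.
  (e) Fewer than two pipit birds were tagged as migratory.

5

(a) warbler: |A| = 7, |A ∩ B| = 4; needs |A ∖ B| = 3 — true.
(b) wren: |A| = 9, |A ∩ B| = 5; needs |A ∩ B| > |A ∖ B| — true.
(c) finch: |A| = 6, |A ∩ B| = 4; needs |A ∩ B| / |A| ≤ 3/4 — true.
(d) thrush: |A| = 6, |A ∩ B| = 4; needs |A ∩ B| > |A ∖ B| — true.
(e) pipit: |A| = 5, |A ∩ B| = 1; needs |A ∩ B| < 2 — true.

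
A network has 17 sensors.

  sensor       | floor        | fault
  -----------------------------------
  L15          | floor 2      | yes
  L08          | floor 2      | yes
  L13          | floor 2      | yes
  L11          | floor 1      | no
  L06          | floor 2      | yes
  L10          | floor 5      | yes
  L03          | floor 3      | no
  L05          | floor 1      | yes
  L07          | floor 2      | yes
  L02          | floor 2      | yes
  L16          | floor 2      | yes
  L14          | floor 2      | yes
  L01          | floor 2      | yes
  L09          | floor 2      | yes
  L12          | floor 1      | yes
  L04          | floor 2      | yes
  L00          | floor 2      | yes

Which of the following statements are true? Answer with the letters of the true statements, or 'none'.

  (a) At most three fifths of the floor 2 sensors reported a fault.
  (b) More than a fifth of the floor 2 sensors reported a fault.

(b)

|A| = 12, |A ∩ B| = 12, |A ∖ B| = 0.
(a) |A ∩ B| / |A| ≤ 3/5: fails.
(b) |A ∩ B| / |A| > 1/5: holds.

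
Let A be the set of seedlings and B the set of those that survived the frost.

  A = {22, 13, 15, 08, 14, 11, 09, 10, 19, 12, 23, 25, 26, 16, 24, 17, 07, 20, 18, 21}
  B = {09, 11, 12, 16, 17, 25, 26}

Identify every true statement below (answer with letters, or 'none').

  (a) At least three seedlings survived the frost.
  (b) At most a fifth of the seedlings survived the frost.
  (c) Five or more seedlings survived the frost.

|A| = 20, |A ∩ B| = 7, |A ∖ B| = 13.
(a) |A ∩ B| ≥ 3: holds.
(b) |A ∩ B| / |A| ≤ 1/5: fails.
(c) |A ∩ B| ≥ 5: holds.

(a), (c)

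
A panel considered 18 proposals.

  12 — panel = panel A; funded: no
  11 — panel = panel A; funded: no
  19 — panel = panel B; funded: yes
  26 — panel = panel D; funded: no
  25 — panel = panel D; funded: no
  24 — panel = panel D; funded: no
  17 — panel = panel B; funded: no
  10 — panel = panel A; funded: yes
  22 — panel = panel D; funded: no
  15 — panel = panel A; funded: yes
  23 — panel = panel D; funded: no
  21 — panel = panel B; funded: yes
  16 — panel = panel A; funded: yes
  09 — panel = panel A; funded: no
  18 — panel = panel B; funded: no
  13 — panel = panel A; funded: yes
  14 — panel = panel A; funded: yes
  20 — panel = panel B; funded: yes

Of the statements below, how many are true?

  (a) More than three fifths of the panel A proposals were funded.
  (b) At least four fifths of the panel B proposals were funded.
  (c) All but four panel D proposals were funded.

(a) panel A: |A| = 8, |A ∩ B| = 5; needs |A ∩ B| / |A| > 3/5 — true.
(b) panel B: |A| = 5, |A ∩ B| = 3; needs |A ∩ B| / |A| ≥ 4/5 — false.
(c) panel D: |A| = 5, |A ∩ B| = 0; needs |A ∖ B| = 4 — false.

1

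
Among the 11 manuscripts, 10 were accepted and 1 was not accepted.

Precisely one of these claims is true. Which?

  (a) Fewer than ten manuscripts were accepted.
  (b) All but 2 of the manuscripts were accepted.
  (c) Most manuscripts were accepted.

|A| = 11, |A ∩ B| = 10, |A ∖ B| = 1.
(a) requires |A ∩ B| < 10: false.
(b) requires |A ∖ B| = 2: false.
(c) requires |A ∩ B| > |A ∖ B|: true.

(c)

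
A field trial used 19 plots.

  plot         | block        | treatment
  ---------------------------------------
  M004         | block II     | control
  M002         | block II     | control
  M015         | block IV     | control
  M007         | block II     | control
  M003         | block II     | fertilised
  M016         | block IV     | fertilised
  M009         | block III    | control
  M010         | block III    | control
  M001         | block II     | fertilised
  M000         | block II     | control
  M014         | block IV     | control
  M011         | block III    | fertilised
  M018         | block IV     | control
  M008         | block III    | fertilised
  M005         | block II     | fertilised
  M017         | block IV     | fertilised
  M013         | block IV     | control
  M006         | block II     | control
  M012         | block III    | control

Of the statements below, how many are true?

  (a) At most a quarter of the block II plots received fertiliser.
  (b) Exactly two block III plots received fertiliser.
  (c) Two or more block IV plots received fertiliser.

2

(a) block II: |A| = 8, |A ∩ B| = 3; needs |A ∩ B| / |A| ≤ 1/4 — false.
(b) block III: |A| = 5, |A ∩ B| = 2; needs |A ∩ B| = 2 — true.
(c) block IV: |A| = 6, |A ∩ B| = 2; needs |A ∩ B| ≥ 2 — true.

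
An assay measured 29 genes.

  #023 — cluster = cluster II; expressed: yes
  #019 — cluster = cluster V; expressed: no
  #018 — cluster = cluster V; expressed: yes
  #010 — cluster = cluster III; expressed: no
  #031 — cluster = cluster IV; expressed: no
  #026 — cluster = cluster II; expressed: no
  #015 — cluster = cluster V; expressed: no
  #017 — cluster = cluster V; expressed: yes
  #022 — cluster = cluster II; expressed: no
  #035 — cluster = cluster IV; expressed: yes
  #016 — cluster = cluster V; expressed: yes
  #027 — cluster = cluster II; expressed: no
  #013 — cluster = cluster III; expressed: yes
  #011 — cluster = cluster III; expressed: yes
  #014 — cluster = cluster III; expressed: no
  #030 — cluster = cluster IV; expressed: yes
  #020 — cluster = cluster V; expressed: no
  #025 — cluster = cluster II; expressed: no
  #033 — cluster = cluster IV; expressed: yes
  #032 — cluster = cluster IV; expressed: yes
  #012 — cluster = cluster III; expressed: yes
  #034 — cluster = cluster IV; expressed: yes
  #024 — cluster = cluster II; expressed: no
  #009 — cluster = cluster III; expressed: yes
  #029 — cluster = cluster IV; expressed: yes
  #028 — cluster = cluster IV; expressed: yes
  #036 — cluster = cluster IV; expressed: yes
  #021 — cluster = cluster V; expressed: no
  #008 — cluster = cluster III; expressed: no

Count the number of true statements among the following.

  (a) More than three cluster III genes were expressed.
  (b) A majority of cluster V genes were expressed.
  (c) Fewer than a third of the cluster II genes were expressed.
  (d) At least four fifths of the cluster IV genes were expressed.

(a) cluster III: |A| = 7, |A ∩ B| = 4; needs |A ∩ B| > 3 — true.
(b) cluster V: |A| = 7, |A ∩ B| = 3; needs |A ∩ B| > |A ∖ B| — false.
(c) cluster II: |A| = 6, |A ∩ B| = 1; needs |A ∩ B| / |A| < 1/3 — true.
(d) cluster IV: |A| = 9, |A ∩ B| = 8; needs |A ∩ B| / |A| ≥ 4/5 — true.

3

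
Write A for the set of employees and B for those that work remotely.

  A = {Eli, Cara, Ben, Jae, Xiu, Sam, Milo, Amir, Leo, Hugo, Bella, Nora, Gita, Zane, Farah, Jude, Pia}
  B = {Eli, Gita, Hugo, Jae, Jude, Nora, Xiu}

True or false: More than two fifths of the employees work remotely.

True

The determiner here denotes the relation: |A ∩ B| / |A| > 2/5.
|A| = 17, |A ∩ B| = 7, |A ∖ B| = 10.
|A ∩ B|/|A| = 7/17, so the statement is true.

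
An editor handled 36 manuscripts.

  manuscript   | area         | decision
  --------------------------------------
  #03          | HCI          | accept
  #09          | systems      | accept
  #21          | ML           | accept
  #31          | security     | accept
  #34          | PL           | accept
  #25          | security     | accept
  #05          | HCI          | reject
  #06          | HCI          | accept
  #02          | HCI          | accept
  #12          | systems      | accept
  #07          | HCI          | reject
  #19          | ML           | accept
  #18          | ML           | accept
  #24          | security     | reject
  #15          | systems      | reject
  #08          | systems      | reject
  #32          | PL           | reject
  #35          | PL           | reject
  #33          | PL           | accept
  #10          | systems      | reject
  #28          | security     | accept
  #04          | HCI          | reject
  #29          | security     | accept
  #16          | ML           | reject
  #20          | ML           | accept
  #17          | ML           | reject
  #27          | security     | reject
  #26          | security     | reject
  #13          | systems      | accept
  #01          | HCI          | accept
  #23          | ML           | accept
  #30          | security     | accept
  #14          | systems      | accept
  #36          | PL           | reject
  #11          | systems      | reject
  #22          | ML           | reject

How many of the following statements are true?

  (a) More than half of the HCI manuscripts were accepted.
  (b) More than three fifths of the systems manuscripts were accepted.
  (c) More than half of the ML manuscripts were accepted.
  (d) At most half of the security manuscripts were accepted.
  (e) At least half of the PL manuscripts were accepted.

(a) HCI: |A| = 7, |A ∩ B| = 4; needs |A ∩ B| > |A ∖ B| — true.
(b) systems: |A| = 8, |A ∩ B| = 4; needs |A ∩ B| / |A| > 3/5 — false.
(c) ML: |A| = 8, |A ∩ B| = 5; needs |A ∩ B| > |A ∖ B| — true.
(d) security: |A| = 8, |A ∩ B| = 5; needs |A ∩ B| ≤ |A ∖ B| — false.
(e) PL: |A| = 5, |A ∩ B| = 2; needs |A ∩ B| ≥ |A ∖ B| — false.

2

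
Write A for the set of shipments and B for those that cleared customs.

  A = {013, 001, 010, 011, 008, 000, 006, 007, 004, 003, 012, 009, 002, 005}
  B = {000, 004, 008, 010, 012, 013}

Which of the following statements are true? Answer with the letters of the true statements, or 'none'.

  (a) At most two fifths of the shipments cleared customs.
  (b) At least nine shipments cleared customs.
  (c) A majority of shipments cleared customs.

none

|A| = 14, |A ∩ B| = 6, |A ∖ B| = 8.
(a) |A ∩ B| / |A| ≤ 2/5: fails.
(b) |A ∩ B| ≥ 9: fails.
(c) |A ∩ B| > |A ∖ B|: fails.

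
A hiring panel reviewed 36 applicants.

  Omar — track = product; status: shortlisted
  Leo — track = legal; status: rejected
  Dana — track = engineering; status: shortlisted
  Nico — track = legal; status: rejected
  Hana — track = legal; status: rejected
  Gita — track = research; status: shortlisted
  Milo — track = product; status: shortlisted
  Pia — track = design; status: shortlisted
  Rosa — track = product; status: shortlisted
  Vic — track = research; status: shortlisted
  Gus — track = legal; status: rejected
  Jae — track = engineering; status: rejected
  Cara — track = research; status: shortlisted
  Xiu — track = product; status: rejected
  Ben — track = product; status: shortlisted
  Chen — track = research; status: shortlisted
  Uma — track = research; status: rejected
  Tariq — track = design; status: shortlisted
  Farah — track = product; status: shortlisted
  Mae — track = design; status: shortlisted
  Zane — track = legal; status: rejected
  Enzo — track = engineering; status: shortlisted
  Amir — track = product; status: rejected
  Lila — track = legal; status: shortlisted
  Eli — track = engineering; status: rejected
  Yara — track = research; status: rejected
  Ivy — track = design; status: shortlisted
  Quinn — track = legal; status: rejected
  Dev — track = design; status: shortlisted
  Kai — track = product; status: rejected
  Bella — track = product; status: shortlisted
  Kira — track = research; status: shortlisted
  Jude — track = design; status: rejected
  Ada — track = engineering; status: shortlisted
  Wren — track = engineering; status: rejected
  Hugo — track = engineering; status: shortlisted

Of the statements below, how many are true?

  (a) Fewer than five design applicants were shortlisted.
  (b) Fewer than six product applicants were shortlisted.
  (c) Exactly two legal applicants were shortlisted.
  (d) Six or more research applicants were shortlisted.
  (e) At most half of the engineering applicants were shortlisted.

(a) design: |A| = 6, |A ∩ B| = 5; needs |A ∩ B| < 5 — false.
(b) product: |A| = 9, |A ∩ B| = 6; needs |A ∩ B| < 6 — false.
(c) legal: |A| = 7, |A ∩ B| = 1; needs |A ∩ B| = 2 — false.
(d) research: |A| = 7, |A ∩ B| = 5; needs |A ∩ B| ≥ 6 — false.
(e) engineering: |A| = 7, |A ∩ B| = 4; needs |A ∩ B| ≤ |A ∖ B| — false.

0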